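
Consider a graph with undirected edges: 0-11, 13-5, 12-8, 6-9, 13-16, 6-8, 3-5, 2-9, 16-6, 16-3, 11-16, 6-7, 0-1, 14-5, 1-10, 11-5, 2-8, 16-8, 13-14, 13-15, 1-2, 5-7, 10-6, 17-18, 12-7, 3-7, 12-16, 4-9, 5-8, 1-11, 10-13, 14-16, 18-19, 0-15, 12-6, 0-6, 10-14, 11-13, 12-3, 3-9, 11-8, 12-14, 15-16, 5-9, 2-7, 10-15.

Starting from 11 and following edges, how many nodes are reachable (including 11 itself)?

BFS from 11 visits: 11, 16, 13, 8, 5, 1, 0, 15, 14, 12, 6, 3, 10, 2, 9, 7, 4
Reachable nodes: 17 of 20 total.

17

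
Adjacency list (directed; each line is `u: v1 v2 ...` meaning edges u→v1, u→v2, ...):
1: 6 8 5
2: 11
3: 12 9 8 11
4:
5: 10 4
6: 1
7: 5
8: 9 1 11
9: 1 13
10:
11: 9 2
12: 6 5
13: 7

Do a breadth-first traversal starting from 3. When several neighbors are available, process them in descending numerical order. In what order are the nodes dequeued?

3, 12, 11, 9, 8, 6, 5, 2, 13, 1, 10, 4, 7

Visit 3; enqueue 12, 11, 9, 8 → queue [12, 11, 9, 8]
Visit 12; enqueue 6, 5 → queue [11, 9, 8, 6, 5]
Visit 11; enqueue 2 → queue [9, 8, 6, 5, 2]
Visit 9; enqueue 13, 1 → queue [8, 6, 5, 2, 13, 1]
Visit 8 → queue [6, 5, 2, 13, 1]
Visit 6 → queue [5, 2, 13, 1]
Visit 5; enqueue 10, 4 → queue [2, 13, 1, 10, 4]
Visit 2 → queue [13, 1, 10, 4]
Visit 13; enqueue 7 → queue [1, 10, 4, 7]
Visit 1 → queue [10, 4, 7]
Visit 10 → queue [4, 7]
Visit 4 → queue [7]
Visit 7 → queue []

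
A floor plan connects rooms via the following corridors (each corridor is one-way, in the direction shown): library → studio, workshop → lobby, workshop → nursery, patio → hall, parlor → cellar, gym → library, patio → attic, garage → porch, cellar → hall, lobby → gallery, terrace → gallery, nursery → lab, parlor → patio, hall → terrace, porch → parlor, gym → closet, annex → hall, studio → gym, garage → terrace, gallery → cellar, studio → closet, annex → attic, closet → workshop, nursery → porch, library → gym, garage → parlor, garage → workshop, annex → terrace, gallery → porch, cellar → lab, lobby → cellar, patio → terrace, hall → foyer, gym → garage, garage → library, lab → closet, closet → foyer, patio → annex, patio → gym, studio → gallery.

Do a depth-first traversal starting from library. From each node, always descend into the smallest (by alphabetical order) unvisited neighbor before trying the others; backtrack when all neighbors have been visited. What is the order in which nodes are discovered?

library, gym, closet, foyer, workshop, lobby, cellar, hall, terrace, gallery, porch, parlor, patio, annex, attic, lab, nursery, garage, studio

Visit library
library → gym
gym → closet
closet → foyer
closet → workshop
workshop → lobby
lobby → cellar
cellar → hall
hall → terrace
terrace → gallery
gallery → porch
porch → parlor
parlor → patio
patio → annex
annex → attic
cellar → lab
workshop → nursery
gym → garage
library → studio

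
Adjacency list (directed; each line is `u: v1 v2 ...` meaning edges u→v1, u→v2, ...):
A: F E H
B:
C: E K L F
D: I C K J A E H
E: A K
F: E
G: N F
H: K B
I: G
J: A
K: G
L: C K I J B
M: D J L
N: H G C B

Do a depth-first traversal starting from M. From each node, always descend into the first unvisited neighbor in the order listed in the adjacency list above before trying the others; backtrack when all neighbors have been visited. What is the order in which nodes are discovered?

M, D, I, G, N, H, K, B, C, E, A, F, L, J

Visit M
M → D
D → I
I → G
G → N
N → H
H → K
H → B
N → C
C → E
E → A
A → F
C → L
L → J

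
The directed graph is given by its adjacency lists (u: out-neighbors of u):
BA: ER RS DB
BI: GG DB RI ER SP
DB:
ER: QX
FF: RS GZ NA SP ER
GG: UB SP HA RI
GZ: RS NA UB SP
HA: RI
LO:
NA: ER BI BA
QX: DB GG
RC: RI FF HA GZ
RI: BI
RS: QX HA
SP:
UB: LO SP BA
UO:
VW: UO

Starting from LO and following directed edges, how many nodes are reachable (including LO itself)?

1

BFS from LO visits: LO
Reachable nodes: 1 of 18 total.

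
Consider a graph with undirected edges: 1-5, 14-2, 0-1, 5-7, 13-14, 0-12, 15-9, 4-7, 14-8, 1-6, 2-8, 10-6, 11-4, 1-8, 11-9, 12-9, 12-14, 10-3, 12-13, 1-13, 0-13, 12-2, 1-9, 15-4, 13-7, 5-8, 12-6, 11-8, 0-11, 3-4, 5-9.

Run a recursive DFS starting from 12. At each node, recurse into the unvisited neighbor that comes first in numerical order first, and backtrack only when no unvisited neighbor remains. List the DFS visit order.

12, 0, 1, 5, 7, 4, 3, 10, 6, 11, 8, 2, 14, 13, 9, 15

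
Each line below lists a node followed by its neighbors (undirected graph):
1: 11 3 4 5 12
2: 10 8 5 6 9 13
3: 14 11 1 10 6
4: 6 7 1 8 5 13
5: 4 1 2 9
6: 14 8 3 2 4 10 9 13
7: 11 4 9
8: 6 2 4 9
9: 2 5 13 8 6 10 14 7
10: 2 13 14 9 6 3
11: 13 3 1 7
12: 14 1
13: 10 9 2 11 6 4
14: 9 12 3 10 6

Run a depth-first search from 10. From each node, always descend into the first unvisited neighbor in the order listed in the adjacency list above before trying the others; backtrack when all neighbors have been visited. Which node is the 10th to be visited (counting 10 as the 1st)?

Visit 10
10 → 2
2 → 8
8 → 6
6 → 14
14 → 9
9 → 5
5 → 4
4 → 7
7 → 11
11 → 13
11 → 3
3 → 1
1 → 12

Visit order: 10, 2, 8, 6, 14, 9, 5, 4, 7, 11, 13, 3, 1, 12

11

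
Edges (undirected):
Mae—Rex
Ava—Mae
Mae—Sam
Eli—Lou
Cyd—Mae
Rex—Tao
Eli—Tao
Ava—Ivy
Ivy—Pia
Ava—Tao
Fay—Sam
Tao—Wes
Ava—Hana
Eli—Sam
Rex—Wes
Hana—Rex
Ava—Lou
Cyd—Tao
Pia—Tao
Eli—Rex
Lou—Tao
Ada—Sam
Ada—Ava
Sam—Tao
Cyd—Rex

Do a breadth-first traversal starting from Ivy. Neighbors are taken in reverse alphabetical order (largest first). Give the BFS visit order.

Visit Ivy; enqueue Pia, Ava → queue [Pia, Ava]
Visit Pia; enqueue Tao → queue [Ava, Tao]
Visit Ava; enqueue Mae, Lou, Hana, Ada → queue [Tao, Mae, Lou, Hana, Ada]
Visit Tao; enqueue Wes, Sam, Rex, Eli, Cyd → queue [Mae, Lou, Hana, Ada, Wes, Sam, Rex, Eli, Cyd]
Visit Mae → queue [Lou, Hana, Ada, Wes, Sam, Rex, Eli, Cyd]
Visit Lou → queue [Hana, Ada, Wes, Sam, Rex, Eli, Cyd]
Visit Hana → queue [Ada, Wes, Sam, Rex, Eli, Cyd]
Visit Ada → queue [Wes, Sam, Rex, Eli, Cyd]
Visit Wes → queue [Sam, Rex, Eli, Cyd]
Visit Sam; enqueue Fay → queue [Rex, Eli, Cyd, Fay]
Visit Rex → queue [Eli, Cyd, Fay]
Visit Eli → queue [Cyd, Fay]
Visit Cyd → queue [Fay]
Visit Fay → queue []

Ivy -> Pia -> Ava -> Tao -> Mae -> Lou -> Hana -> Ada -> Wes -> Sam -> Rex -> Eli -> Cyd -> Fay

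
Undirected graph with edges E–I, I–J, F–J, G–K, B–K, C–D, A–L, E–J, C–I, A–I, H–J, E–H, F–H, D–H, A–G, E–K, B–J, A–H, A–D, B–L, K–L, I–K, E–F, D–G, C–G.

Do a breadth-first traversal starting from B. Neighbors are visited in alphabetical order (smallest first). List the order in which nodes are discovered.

B J K L E F H I G A D C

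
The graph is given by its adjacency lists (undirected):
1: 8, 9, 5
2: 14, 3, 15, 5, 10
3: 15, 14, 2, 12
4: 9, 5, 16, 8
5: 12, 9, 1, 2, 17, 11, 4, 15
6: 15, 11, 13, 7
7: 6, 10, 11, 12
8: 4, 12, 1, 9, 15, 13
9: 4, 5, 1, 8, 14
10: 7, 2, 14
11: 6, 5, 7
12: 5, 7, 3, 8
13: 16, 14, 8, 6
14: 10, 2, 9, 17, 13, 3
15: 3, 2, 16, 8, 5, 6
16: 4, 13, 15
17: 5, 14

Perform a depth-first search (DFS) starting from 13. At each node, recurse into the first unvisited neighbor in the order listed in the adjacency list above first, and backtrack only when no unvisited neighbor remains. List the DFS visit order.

13, 16, 4, 9, 5, 12, 7, 6, 15, 3, 14, 10, 2, 17, 8, 1, 11

Visit 13
13 → 16
16 → 4
4 → 9
9 → 5
5 → 12
12 → 7
7 → 6
6 → 15
15 → 3
3 → 14
14 → 10
10 → 2
14 → 17
15 → 8
8 → 1
6 → 11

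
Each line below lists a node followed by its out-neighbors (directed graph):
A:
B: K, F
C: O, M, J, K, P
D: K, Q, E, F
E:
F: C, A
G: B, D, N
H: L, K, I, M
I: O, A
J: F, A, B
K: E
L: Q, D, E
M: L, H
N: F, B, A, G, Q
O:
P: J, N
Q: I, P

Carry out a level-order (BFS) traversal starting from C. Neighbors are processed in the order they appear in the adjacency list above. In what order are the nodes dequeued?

C, O, M, J, K, P, L, H, F, A, B, E, N, Q, D, I, G

Visit C; enqueue O, M, J, K, P → queue [O, M, J, K, P]
Visit O → queue [M, J, K, P]
Visit M; enqueue L, H → queue [J, K, P, L, H]
Visit J; enqueue F, A, B → queue [K, P, L, H, F, A, B]
Visit K; enqueue E → queue [P, L, H, F, A, B, E]
Visit P; enqueue N → queue [L, H, F, A, B, E, N]
Visit L; enqueue Q, D → queue [H, F, A, B, E, N, Q, D]
Visit H; enqueue I → queue [F, A, B, E, N, Q, D, I]
Visit F → queue [A, B, E, N, Q, D, I]
Visit A → queue [B, E, N, Q, D, I]
Visit B → queue [E, N, Q, D, I]
Visit E → queue [N, Q, D, I]
Visit N; enqueue G → queue [Q, D, I, G]
Visit Q → queue [D, I, G]
Visit D → queue [I, G]
Visit I → queue [G]
Visit G → queue []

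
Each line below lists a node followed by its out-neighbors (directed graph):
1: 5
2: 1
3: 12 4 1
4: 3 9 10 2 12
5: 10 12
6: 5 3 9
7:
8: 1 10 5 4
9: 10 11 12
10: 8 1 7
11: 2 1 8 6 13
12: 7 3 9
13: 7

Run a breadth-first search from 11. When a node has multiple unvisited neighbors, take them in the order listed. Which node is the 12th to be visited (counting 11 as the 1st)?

7

Visit 11; enqueue 2, 1, 8, 6, 13 → queue [2, 1, 8, 6, 13]
Visit 2 → queue [1, 8, 6, 13]
Visit 1; enqueue 5 → queue [8, 6, 13, 5]
Visit 8; enqueue 10, 4 → queue [6, 13, 5, 10, 4]
Visit 6; enqueue 3, 9 → queue [13, 5, 10, 4, 3, 9]
Visit 13; enqueue 7 → queue [5, 10, 4, 3, 9, 7]
Visit 5; enqueue 12 → queue [10, 4, 3, 9, 7, 12]
Visit 10 → queue [4, 3, 9, 7, 12]
Visit 4 → queue [3, 9, 7, 12]
Visit 3 → queue [9, 7, 12]
Visit 9 → queue [7, 12]
Visit 7 → queue [12]
Visit 12 → queue []

Visit order: 11, 2, 1, 8, 6, 13, 5, 10, 4, 3, 9, 7, 12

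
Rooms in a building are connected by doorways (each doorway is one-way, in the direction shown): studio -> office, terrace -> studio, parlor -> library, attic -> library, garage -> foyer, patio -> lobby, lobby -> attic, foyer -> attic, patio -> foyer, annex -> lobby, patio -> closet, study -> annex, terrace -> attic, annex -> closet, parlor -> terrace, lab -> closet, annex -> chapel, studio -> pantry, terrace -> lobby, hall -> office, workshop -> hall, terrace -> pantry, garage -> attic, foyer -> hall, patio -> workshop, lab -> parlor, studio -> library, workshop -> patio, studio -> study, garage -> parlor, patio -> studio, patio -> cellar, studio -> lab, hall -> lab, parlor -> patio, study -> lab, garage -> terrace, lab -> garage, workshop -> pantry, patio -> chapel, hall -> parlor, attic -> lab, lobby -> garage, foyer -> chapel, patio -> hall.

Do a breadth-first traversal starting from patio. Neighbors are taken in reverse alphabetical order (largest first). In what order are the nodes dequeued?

patio → workshop → studio → lobby → hall → foyer → closet → chapel → cellar → pantry → study → office → library → lab → garage → attic → parlor → annex → terrace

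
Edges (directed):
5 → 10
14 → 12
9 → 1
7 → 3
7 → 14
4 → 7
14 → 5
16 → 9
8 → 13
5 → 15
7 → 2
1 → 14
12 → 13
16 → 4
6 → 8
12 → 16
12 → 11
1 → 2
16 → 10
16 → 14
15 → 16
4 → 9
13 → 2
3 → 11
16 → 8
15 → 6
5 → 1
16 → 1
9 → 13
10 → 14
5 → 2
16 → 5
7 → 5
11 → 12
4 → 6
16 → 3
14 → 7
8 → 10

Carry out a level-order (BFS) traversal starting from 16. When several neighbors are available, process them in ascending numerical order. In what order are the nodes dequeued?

16, 1, 3, 4, 5, 8, 9, 10, 14, 2, 11, 6, 7, 15, 13, 12

Visit 16; enqueue 1, 3, 4, 5, 8, 9, 10, 14 → queue [1, 3, 4, 5, 8, 9, 10, 14]
Visit 1; enqueue 2 → queue [3, 4, 5, 8, 9, 10, 14, 2]
Visit 3; enqueue 11 → queue [4, 5, 8, 9, 10, 14, 2, 11]
Visit 4; enqueue 6, 7 → queue [5, 8, 9, 10, 14, 2, 11, 6, 7]
Visit 5; enqueue 15 → queue [8, 9, 10, 14, 2, 11, 6, 7, 15]
Visit 8; enqueue 13 → queue [9, 10, 14, 2, 11, 6, 7, 15, 13]
Visit 9 → queue [10, 14, 2, 11, 6, 7, 15, 13]
Visit 10 → queue [14, 2, 11, 6, 7, 15, 13]
Visit 14; enqueue 12 → queue [2, 11, 6, 7, 15, 13, 12]
Visit 2 → queue [11, 6, 7, 15, 13, 12]
Visit 11 → queue [6, 7, 15, 13, 12]
Visit 6 → queue [7, 15, 13, 12]
Visit 7 → queue [15, 13, 12]
Visit 15 → queue [13, 12]
Visit 13 → queue [12]
Visit 12 → queue []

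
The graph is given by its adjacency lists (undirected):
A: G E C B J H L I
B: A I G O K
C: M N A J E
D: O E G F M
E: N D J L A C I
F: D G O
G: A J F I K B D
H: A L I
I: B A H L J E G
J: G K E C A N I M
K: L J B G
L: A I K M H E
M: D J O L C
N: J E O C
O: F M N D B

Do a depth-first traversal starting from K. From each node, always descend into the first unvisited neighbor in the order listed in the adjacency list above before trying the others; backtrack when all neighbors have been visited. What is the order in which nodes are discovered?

Visit K
K → L
L → A
A → G
G → J
J → E
E → N
N → O
O → F
F → D
D → M
M → C
O → B
B → I
I → H

K -> L -> A -> G -> J -> E -> N -> O -> F -> D -> M -> C -> B -> I -> H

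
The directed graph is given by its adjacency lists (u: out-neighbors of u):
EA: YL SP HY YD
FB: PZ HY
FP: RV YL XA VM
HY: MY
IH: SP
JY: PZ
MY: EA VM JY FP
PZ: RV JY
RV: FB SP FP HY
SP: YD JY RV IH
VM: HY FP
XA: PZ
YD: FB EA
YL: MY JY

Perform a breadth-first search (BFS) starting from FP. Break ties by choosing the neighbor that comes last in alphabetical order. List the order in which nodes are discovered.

FP, YL, XA, VM, RV, MY, JY, PZ, HY, SP, FB, EA, YD, IH

Visit FP; enqueue YL, XA, VM, RV → queue [YL, XA, VM, RV]
Visit YL; enqueue MY, JY → queue [XA, VM, RV, MY, JY]
Visit XA; enqueue PZ → queue [VM, RV, MY, JY, PZ]
Visit VM; enqueue HY → queue [RV, MY, JY, PZ, HY]
Visit RV; enqueue SP, FB → queue [MY, JY, PZ, HY, SP, FB]
Visit MY; enqueue EA → queue [JY, PZ, HY, SP, FB, EA]
Visit JY → queue [PZ, HY, SP, FB, EA]
Visit PZ → queue [HY, SP, FB, EA]
Visit HY → queue [SP, FB, EA]
Visit SP; enqueue YD, IH → queue [FB, EA, YD, IH]
Visit FB → queue [EA, YD, IH]
Visit EA → queue [YD, IH]
Visit YD → queue [IH]
Visit IH → queue []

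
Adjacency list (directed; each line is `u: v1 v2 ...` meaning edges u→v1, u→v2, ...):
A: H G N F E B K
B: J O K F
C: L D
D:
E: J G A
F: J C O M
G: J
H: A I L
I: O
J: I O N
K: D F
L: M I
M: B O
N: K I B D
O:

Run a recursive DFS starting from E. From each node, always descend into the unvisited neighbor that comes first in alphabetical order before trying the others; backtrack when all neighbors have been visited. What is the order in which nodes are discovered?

E → A → B → F → C → D → L → I → O → M → J → N → K → G → H

Visit E
E → A
A → B
B → F
F → C
C → D
C → L
L → I
I → O
L → M
F → J
J → N
N → K
A → G
A → H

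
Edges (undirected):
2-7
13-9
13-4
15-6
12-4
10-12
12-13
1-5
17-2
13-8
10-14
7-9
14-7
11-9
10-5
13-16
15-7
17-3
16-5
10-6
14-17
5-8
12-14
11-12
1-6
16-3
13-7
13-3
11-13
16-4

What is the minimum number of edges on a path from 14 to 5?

Level 0: 14
Level 1: 7, 10, 12, 17
Level 2: 2, 3, 4, 5, 6, 9, 11, 13, 15
Level 3: 1, 8, 16
5 first appears at level 2.

2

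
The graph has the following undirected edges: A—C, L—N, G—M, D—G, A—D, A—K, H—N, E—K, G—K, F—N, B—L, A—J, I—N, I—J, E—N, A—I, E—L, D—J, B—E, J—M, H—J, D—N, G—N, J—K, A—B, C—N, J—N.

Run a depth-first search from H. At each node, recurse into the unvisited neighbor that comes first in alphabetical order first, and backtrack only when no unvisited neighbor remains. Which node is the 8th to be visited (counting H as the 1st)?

Visit H
H → J
J → A
A → B
B → E
E → K
K → G
G → D
D → N
N → C
N → F
N → I
N → L
G → M

Visit order: H, J, A, B, E, K, G, D, N, C, F, I, L, M

D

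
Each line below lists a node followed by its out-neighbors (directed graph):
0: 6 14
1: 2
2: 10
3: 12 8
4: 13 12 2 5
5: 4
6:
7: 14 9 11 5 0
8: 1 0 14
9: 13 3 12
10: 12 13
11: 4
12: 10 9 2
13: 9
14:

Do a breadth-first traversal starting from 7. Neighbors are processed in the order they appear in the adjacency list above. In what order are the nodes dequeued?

Visit 7; enqueue 14, 9, 11, 5, 0 → queue [14, 9, 11, 5, 0]
Visit 14 → queue [9, 11, 5, 0]
Visit 9; enqueue 13, 3, 12 → queue [11, 5, 0, 13, 3, 12]
Visit 11; enqueue 4 → queue [5, 0, 13, 3, 12, 4]
Visit 5 → queue [0, 13, 3, 12, 4]
Visit 0; enqueue 6 → queue [13, 3, 12, 4, 6]
Visit 13 → queue [3, 12, 4, 6]
Visit 3; enqueue 8 → queue [12, 4, 6, 8]
Visit 12; enqueue 10, 2 → queue [4, 6, 8, 10, 2]
Visit 4 → queue [6, 8, 10, 2]
Visit 6 → queue [8, 10, 2]
Visit 8; enqueue 1 → queue [10, 2, 1]
Visit 10 → queue [2, 1]
Visit 2 → queue [1]
Visit 1 → queue []

7, 14, 9, 11, 5, 0, 13, 3, 12, 4, 6, 8, 10, 2, 1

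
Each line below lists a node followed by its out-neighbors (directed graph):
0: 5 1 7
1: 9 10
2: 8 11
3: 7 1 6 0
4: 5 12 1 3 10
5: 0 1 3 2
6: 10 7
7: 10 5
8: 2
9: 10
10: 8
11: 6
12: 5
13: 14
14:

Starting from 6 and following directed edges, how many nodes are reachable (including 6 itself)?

BFS from 6 visits: 6, 10, 7, 8, 5, 2, 0, 1, 3, 11, 9
Reachable nodes: 11 of 15 total.

11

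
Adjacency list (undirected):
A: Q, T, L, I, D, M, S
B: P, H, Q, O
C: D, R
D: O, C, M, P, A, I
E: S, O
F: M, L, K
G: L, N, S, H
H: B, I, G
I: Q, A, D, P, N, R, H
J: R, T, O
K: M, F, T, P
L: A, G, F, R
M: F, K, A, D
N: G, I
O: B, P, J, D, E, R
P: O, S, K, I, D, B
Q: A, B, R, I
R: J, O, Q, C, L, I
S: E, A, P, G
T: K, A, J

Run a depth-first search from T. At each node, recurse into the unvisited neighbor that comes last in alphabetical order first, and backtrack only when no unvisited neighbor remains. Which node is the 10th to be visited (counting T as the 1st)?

B

Visit T
T → K
K → P
P → S
S → G
G → N
N → I
I → R
R → Q
Q → B
B → O
O → J
O → E
O → D
D → M
M → F
F → L
L → A
D → C
B → H

Visit order: T, K, P, S, G, N, I, R, Q, B, O, J, E, D, M, F, L, A, C, H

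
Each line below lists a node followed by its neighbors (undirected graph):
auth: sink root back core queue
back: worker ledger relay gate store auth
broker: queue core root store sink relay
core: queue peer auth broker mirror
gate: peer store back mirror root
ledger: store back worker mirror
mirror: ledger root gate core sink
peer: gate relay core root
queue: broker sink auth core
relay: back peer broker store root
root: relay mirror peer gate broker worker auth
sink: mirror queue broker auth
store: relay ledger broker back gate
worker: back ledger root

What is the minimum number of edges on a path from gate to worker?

Level 0: gate
Level 1: back, mirror, peer, root, store
Level 2: auth, broker, core, ledger, relay, sink, worker
Level 3: queue
worker first appears at level 2.

2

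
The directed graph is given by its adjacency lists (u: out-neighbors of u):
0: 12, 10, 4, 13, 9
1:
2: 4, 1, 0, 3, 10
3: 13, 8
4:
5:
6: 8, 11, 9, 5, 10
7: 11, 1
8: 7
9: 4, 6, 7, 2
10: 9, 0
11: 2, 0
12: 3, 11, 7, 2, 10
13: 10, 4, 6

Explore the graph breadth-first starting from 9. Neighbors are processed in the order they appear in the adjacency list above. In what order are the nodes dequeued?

9 → 4 → 6 → 7 → 2 → 8 → 11 → 5 → 10 → 1 → 0 → 3 → 12 → 13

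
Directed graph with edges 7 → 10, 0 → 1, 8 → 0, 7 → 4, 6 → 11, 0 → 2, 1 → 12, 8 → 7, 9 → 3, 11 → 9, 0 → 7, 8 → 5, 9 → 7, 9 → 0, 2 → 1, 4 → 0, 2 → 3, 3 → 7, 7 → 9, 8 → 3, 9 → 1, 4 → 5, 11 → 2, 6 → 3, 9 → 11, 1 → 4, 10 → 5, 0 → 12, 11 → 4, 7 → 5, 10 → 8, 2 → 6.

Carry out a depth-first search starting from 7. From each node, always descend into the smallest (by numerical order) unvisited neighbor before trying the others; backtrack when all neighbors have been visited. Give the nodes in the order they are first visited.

Visit 7
7 → 4
4 → 0
0 → 1
1 → 12
0 → 2
2 → 3
2 → 6
6 → 11
11 → 9
4 → 5
7 → 10
10 → 8

7 4 0 1 12 2 3 6 11 9 5 10 8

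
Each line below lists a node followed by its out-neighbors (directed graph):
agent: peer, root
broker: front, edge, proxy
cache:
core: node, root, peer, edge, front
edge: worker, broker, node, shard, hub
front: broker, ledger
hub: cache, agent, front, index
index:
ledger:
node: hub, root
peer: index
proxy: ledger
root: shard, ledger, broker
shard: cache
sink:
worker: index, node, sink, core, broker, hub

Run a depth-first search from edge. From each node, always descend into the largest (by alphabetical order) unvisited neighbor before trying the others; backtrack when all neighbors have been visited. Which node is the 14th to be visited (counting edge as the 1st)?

agent

Visit edge
edge → worker
worker → sink
worker → node
node → root
root → shard
shard → cache
root → ledger
root → broker
broker → proxy
broker → front
node → hub
hub → index
hub → agent
agent → peer
worker → core

Visit order: edge, worker, sink, node, root, shard, cache, ledger, broker, proxy, front, hub, index, agent, peer, core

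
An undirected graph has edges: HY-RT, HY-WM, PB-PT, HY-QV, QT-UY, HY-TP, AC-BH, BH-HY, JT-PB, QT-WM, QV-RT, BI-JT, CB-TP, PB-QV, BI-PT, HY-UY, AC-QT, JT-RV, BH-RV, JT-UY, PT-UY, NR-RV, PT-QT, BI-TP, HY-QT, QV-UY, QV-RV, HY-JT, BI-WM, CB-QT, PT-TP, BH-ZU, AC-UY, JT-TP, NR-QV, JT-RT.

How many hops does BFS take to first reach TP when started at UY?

Level 0: UY
Level 1: AC, HY, JT, PT, QT, QV
Level 2: BH, BI, CB, NR, PB, RT, RV, TP, WM
Level 3: ZU
TP first appears at level 2.

2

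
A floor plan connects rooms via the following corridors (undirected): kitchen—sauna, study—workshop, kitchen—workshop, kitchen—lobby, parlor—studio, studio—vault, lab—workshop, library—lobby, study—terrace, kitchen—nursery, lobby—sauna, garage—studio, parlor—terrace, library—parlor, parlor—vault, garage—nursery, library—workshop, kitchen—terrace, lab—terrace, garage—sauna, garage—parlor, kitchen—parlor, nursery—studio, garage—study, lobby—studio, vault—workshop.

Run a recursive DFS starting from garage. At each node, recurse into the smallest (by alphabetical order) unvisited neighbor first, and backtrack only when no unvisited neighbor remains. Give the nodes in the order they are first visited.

garage -> nursery -> kitchen -> lobby -> library -> parlor -> studio -> vault -> workshop -> lab -> terrace -> study -> sauna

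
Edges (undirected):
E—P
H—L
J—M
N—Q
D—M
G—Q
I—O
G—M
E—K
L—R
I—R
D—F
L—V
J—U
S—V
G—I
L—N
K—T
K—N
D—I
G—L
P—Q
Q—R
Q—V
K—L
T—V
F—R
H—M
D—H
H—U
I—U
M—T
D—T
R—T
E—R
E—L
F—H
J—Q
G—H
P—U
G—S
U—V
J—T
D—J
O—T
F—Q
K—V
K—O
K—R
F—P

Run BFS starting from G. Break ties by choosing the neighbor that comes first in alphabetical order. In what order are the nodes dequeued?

G -> H -> I -> L -> M -> Q -> S -> D -> F -> U -> O -> R -> E -> K -> N -> V -> J -> T -> P

Visit G; enqueue H, I, L, M, Q, S → queue [H, I, L, M, Q, S]
Visit H; enqueue D, F, U → queue [I, L, M, Q, S, D, F, U]
Visit I; enqueue O, R → queue [L, M, Q, S, D, F, U, O, R]
Visit L; enqueue E, K, N, V → queue [M, Q, S, D, F, U, O, R, E, K, N, V]
Visit M; enqueue J, T → queue [Q, S, D, F, U, O, R, E, K, N, V, J, T]
Visit Q; enqueue P → queue [S, D, F, U, O, R, E, K, N, V, J, T, P]
Visit S → queue [D, F, U, O, R, E, K, N, V, J, T, P]
Visit D → queue [F, U, O, R, E, K, N, V, J, T, P]
Visit F → queue [U, O, R, E, K, N, V, J, T, P]
Visit U → queue [O, R, E, K, N, V, J, T, P]
Visit O → queue [R, E, K, N, V, J, T, P]
Visit R → queue [E, K, N, V, J, T, P]
Visit E → queue [K, N, V, J, T, P]
Visit K → queue [N, V, J, T, P]
Visit N → queue [V, J, T, P]
Visit V → queue [J, T, P]
Visit J → queue [T, P]
Visit T → queue [P]
Visit P → queue []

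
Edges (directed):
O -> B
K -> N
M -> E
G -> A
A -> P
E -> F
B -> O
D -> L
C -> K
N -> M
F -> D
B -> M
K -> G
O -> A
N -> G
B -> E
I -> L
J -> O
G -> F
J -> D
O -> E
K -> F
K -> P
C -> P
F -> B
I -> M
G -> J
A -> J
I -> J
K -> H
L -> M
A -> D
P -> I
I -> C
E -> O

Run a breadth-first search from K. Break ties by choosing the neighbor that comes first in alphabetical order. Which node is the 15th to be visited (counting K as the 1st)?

Visit K; enqueue F, G, H, N, P → queue [F, G, H, N, P]
Visit F; enqueue B, D → queue [G, H, N, P, B, D]
Visit G; enqueue A, J → queue [H, N, P, B, D, A, J]
Visit H → queue [N, P, B, D, A, J]
Visit N; enqueue M → queue [P, B, D, A, J, M]
Visit P; enqueue I → queue [B, D, A, J, M, I]
Visit B; enqueue E, O → queue [D, A, J, M, I, E, O]
Visit D; enqueue L → queue [A, J, M, I, E, O, L]
Visit A → queue [J, M, I, E, O, L]
Visit J → queue [M, I, E, O, L]
Visit M → queue [I, E, O, L]
Visit I; enqueue C → queue [E, O, L, C]
Visit E → queue [O, L, C]
Visit O → queue [L, C]
Visit L → queue [C]
Visit C → queue []

Visit order: K, F, G, H, N, P, B, D, A, J, M, I, E, O, L, C

L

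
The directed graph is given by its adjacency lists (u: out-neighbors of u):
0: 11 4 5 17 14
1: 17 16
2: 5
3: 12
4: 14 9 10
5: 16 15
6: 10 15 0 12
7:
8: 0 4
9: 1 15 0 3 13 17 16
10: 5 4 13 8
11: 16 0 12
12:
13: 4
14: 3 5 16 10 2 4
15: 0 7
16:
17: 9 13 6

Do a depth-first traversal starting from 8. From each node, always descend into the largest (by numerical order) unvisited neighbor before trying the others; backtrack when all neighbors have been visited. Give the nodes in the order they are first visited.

Visit 8
8 → 4
4 → 14
14 → 16
14 → 10
10 → 13
10 → 5
5 → 15
15 → 7
15 → 0
0 → 17
17 → 9
9 → 3
3 → 12
9 → 1
17 → 6
0 → 11
14 → 2

8 -> 4 -> 14 -> 16 -> 10 -> 13 -> 5 -> 15 -> 7 -> 0 -> 17 -> 9 -> 3 -> 12 -> 1 -> 6 -> 11 -> 2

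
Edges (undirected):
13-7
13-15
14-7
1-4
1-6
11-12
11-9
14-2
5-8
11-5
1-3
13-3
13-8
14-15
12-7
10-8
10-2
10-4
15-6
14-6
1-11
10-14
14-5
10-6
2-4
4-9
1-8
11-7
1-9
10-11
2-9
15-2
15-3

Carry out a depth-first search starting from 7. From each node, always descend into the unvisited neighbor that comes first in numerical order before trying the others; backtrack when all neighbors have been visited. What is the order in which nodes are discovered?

7, 11, 1, 3, 13, 8, 5, 14, 2, 4, 9, 10, 6, 15, 12

Visit 7
7 → 11
11 → 1
1 → 3
3 → 13
13 → 8
8 → 5
5 → 14
14 → 2
2 → 4
4 → 9
4 → 10
10 → 6
6 → 15
11 → 12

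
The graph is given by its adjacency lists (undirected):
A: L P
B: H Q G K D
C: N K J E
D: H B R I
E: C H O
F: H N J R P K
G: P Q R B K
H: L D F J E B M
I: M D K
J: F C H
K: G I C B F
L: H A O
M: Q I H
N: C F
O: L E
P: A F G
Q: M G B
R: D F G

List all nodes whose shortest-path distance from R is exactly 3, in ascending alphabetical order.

Level 0: R
Level 1: D, F, G
Level 2: B, H, I, J, K, N, P, Q
Level 3: A, C, E, L, M
Level 4: O

A, C, E, L, M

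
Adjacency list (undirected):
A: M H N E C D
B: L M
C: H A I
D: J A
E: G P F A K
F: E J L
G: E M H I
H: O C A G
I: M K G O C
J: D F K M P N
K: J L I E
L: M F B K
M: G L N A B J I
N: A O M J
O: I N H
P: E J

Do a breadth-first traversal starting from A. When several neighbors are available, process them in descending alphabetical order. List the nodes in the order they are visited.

A, N, M, H, E, D, C, O, J, L, I, G, B, P, K, F

Visit A; enqueue N, M, H, E, D, C → queue [N, M, H, E, D, C]
Visit N; enqueue O, J → queue [M, H, E, D, C, O, J]
Visit M; enqueue L, I, G, B → queue [H, E, D, C, O, J, L, I, G, B]
Visit H → queue [E, D, C, O, J, L, I, G, B]
Visit E; enqueue P, K, F → queue [D, C, O, J, L, I, G, B, P, K, F]
Visit D → queue [C, O, J, L, I, G, B, P, K, F]
Visit C → queue [O, J, L, I, G, B, P, K, F]
Visit O → queue [J, L, I, G, B, P, K, F]
Visit J → queue [L, I, G, B, P, K, F]
Visit L → queue [I, G, B, P, K, F]
Visit I → queue [G, B, P, K, F]
Visit G → queue [B, P, K, F]
Visit B → queue [P, K, F]
Visit P → queue [K, F]
Visit K → queue [F]
Visit F → queue []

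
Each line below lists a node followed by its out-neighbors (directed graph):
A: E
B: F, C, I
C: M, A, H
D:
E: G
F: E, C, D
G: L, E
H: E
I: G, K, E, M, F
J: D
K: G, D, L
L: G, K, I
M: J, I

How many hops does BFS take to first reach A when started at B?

Level 0: B
Level 1: C, F, I
Level 2: A, D, E, G, H, K, M
Level 3: J, L
A first appears at level 2.

2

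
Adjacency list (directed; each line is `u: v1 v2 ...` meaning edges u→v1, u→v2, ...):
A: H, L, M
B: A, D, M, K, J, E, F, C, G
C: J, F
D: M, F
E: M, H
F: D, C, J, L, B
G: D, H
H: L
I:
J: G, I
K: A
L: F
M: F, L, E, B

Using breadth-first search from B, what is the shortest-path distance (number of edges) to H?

2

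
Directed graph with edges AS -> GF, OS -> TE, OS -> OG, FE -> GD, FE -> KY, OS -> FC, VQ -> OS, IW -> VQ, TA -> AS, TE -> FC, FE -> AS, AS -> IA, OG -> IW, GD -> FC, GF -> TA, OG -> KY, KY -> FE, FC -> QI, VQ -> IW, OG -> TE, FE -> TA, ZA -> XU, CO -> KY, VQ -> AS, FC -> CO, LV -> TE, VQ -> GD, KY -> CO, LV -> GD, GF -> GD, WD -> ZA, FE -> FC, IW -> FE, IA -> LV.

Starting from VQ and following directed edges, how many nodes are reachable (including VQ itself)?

16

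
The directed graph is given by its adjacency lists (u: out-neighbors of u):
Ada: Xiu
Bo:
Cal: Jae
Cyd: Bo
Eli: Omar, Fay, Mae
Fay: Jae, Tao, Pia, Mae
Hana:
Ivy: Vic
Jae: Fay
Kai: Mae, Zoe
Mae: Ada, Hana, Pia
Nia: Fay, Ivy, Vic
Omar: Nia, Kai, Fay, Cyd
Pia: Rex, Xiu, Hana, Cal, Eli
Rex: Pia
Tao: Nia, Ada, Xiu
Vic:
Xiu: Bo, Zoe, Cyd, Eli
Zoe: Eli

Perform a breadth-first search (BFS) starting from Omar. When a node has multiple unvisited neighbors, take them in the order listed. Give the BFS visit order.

Visit Omar; enqueue Nia, Kai, Fay, Cyd → queue [Nia, Kai, Fay, Cyd]
Visit Nia; enqueue Ivy, Vic → queue [Kai, Fay, Cyd, Ivy, Vic]
Visit Kai; enqueue Mae, Zoe → queue [Fay, Cyd, Ivy, Vic, Mae, Zoe]
Visit Fay; enqueue Jae, Tao, Pia → queue [Cyd, Ivy, Vic, Mae, Zoe, Jae, Tao, Pia]
Visit Cyd; enqueue Bo → queue [Ivy, Vic, Mae, Zoe, Jae, Tao, Pia, Bo]
Visit Ivy → queue [Vic, Mae, Zoe, Jae, Tao, Pia, Bo]
Visit Vic → queue [Mae, Zoe, Jae, Tao, Pia, Bo]
Visit Mae; enqueue Ada, Hana → queue [Zoe, Jae, Tao, Pia, Bo, Ada, Hana]
Visit Zoe; enqueue Eli → queue [Jae, Tao, Pia, Bo, Ada, Hana, Eli]
Visit Jae → queue [Tao, Pia, Bo, Ada, Hana, Eli]
Visit Tao; enqueue Xiu → queue [Pia, Bo, Ada, Hana, Eli, Xiu]
Visit Pia; enqueue Rex, Cal → queue [Bo, Ada, Hana, Eli, Xiu, Rex, Cal]
Visit Bo → queue [Ada, Hana, Eli, Xiu, Rex, Cal]
Visit Ada → queue [Hana, Eli, Xiu, Rex, Cal]
Visit Hana → queue [Eli, Xiu, Rex, Cal]
Visit Eli → queue [Xiu, Rex, Cal]
Visit Xiu → queue [Rex, Cal]
Visit Rex → queue [Cal]
Visit Cal → queue []

Omar Nia Kai Fay Cyd Ivy Vic Mae Zoe Jae Tao Pia Bo Ada Hana Eli Xiu Rex Cal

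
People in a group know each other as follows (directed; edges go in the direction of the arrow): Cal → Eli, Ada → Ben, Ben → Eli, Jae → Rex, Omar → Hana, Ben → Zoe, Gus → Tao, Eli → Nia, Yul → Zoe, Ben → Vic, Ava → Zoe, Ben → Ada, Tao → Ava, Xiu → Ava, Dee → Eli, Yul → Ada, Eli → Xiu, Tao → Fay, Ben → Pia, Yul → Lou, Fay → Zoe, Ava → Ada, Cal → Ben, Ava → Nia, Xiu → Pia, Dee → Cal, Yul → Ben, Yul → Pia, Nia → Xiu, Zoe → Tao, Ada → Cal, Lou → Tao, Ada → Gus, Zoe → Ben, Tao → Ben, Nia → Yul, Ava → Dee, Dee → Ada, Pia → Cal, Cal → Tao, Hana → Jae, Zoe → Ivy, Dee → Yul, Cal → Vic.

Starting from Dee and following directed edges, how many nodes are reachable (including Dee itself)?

BFS from Dee visits: Dee, Ada, Cal, Eli, Yul, Ben, Gus, Tao, Vic, Nia, Xiu, Lou, Pia, Zoe, Ava, Fay, Ivy
Reachable nodes: 17 of 21 total.

17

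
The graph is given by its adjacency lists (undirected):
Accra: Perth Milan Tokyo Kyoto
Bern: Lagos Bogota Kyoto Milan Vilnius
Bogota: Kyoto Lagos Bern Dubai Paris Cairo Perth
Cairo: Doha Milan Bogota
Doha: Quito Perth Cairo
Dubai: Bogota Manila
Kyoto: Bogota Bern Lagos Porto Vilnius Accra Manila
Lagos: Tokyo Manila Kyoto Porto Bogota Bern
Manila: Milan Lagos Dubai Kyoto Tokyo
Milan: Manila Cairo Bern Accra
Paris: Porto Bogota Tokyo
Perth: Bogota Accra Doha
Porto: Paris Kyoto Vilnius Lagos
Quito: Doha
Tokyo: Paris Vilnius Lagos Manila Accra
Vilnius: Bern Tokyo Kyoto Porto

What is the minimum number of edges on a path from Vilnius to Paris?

Level 0: Vilnius
Level 1: Bern, Kyoto, Porto, Tokyo
Level 2: Accra, Bogota, Lagos, Manila, Milan, Paris
Level 3: Cairo, Dubai, Perth
Level 4: Doha
Level 5: Quito
Paris first appears at level 2.

2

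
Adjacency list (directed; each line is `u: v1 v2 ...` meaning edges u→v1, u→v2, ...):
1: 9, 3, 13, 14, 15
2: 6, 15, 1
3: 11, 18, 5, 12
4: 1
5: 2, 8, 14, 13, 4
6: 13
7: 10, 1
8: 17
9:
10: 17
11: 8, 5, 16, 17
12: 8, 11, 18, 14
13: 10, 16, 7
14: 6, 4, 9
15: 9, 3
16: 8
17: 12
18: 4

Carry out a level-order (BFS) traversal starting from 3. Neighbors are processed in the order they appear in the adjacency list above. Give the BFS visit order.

Visit 3; enqueue 11, 18, 5, 12 → queue [11, 18, 5, 12]
Visit 11; enqueue 8, 16, 17 → queue [18, 5, 12, 8, 16, 17]
Visit 18; enqueue 4 → queue [5, 12, 8, 16, 17, 4]
Visit 5; enqueue 2, 14, 13 → queue [12, 8, 16, 17, 4, 2, 14, 13]
Visit 12 → queue [8, 16, 17, 4, 2, 14, 13]
Visit 8 → queue [16, 17, 4, 2, 14, 13]
Visit 16 → queue [17, 4, 2, 14, 13]
Visit 17 → queue [4, 2, 14, 13]
Visit 4; enqueue 1 → queue [2, 14, 13, 1]
Visit 2; enqueue 6, 15 → queue [14, 13, 1, 6, 15]
Visit 14; enqueue 9 → queue [13, 1, 6, 15, 9]
Visit 13; enqueue 10, 7 → queue [1, 6, 15, 9, 10, 7]
Visit 1 → queue [6, 15, 9, 10, 7]
Visit 6 → queue [15, 9, 10, 7]
Visit 15 → queue [9, 10, 7]
Visit 9 → queue [10, 7]
Visit 10 → queue [7]
Visit 7 → queue []

3 → 11 → 18 → 5 → 12 → 8 → 16 → 17 → 4 → 2 → 14 → 13 → 1 → 6 → 15 → 9 → 10 → 7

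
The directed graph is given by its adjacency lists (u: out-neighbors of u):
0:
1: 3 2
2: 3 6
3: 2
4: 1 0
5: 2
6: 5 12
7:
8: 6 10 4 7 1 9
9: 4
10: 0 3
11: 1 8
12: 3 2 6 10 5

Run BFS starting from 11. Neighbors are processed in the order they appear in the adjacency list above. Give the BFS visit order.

11 -> 1 -> 8 -> 3 -> 2 -> 6 -> 10 -> 4 -> 7 -> 9 -> 5 -> 12 -> 0

Visit 11; enqueue 1, 8 → queue [1, 8]
Visit 1; enqueue 3, 2 → queue [8, 3, 2]
Visit 8; enqueue 6, 10, 4, 7, 9 → queue [3, 2, 6, 10, 4, 7, 9]
Visit 3 → queue [2, 6, 10, 4, 7, 9]
Visit 2 → queue [6, 10, 4, 7, 9]
Visit 6; enqueue 5, 12 → queue [10, 4, 7, 9, 5, 12]
Visit 10; enqueue 0 → queue [4, 7, 9, 5, 12, 0]
Visit 4 → queue [7, 9, 5, 12, 0]
Visit 7 → queue [9, 5, 12, 0]
Visit 9 → queue [5, 12, 0]
Visit 5 → queue [12, 0]
Visit 12 → queue [0]
Visit 0 → queue []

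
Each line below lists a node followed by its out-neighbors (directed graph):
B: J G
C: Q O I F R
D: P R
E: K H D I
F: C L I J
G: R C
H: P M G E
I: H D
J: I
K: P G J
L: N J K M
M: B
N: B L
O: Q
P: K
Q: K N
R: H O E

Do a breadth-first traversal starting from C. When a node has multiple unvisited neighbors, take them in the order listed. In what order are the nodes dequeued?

C, Q, O, I, F, R, K, N, H, D, L, J, E, P, G, B, M

Visit C; enqueue Q, O, I, F, R → queue [Q, O, I, F, R]
Visit Q; enqueue K, N → queue [O, I, F, R, K, N]
Visit O → queue [I, F, R, K, N]
Visit I; enqueue H, D → queue [F, R, K, N, H, D]
Visit F; enqueue L, J → queue [R, K, N, H, D, L, J]
Visit R; enqueue E → queue [K, N, H, D, L, J, E]
Visit K; enqueue P, G → queue [N, H, D, L, J, E, P, G]
Visit N; enqueue B → queue [H, D, L, J, E, P, G, B]
Visit H; enqueue M → queue [D, L, J, E, P, G, B, M]
Visit D → queue [L, J, E, P, G, B, M]
Visit L → queue [J, E, P, G, B, M]
Visit J → queue [E, P, G, B, M]
Visit E → queue [P, G, B, M]
Visit P → queue [G, B, M]
Visit G → queue [B, M]
Visit B → queue [M]
Visit M → queue []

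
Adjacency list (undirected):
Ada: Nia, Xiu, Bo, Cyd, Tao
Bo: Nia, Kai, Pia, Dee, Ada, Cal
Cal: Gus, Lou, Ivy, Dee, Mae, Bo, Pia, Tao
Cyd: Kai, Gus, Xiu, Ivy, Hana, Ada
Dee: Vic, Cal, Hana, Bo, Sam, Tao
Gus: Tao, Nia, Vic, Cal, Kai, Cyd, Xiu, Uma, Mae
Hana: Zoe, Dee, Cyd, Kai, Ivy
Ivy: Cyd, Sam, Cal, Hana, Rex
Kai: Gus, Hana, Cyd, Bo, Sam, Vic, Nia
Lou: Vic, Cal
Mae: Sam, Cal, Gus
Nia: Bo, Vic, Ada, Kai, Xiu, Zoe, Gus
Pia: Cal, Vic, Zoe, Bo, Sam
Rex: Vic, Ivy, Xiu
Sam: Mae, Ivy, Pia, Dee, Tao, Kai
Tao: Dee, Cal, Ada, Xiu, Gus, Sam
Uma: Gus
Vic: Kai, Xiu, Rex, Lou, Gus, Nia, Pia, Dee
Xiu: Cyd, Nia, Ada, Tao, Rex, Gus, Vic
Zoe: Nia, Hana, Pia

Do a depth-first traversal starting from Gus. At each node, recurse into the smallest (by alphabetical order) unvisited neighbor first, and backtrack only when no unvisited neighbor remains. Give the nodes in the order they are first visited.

Gus, Cal, Bo, Ada, Cyd, Hana, Dee, Sam, Ivy, Rex, Vic, Kai, Nia, Xiu, Tao, Zoe, Pia, Lou, Mae, Uma

Visit Gus
Gus → Cal
Cal → Bo
Bo → Ada
Ada → Cyd
Cyd → Hana
Hana → Dee
Dee → Sam
Sam → Ivy
Ivy → Rex
Rex → Vic
Vic → Kai
Kai → Nia
Nia → Xiu
Xiu → Tao
Nia → Zoe
Zoe → Pia
Vic → Lou
Sam → Mae
Gus → Uma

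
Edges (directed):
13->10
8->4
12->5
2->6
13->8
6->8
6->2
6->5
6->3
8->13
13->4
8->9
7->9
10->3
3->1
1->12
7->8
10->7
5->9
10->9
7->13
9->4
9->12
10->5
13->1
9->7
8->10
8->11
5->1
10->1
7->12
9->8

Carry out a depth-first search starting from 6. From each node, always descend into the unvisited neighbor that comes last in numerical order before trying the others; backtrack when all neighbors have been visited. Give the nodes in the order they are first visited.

6, 8, 13, 10, 9, 12, 5, 1, 7, 4, 3, 11, 2

Visit 6
6 → 8
8 → 13
13 → 10
10 → 9
9 → 12
12 → 5
5 → 1
9 → 7
9 → 4
10 → 3
8 → 11
6 → 2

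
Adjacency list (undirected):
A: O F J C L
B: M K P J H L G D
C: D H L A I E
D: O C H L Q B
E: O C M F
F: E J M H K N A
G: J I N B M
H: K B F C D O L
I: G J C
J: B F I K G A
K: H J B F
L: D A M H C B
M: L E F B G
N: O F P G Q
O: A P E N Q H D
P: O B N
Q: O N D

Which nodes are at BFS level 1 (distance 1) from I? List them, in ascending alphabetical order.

C, G, J

Level 0: I
Level 1: C, G, J
Level 2: A, B, D, E, F, H, K, L, M, N
Level 3: O, P, Q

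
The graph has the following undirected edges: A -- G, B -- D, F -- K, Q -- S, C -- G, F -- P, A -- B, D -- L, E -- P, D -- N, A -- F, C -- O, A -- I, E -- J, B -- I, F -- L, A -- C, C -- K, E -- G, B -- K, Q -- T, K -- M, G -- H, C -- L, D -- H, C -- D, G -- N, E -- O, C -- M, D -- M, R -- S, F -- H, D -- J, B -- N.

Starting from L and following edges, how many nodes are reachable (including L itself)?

BFS from L visits: L, F, D, C, P, K, H, A, N, M, J, B, O, G, E, I
Reachable nodes: 16 of 20 total.

16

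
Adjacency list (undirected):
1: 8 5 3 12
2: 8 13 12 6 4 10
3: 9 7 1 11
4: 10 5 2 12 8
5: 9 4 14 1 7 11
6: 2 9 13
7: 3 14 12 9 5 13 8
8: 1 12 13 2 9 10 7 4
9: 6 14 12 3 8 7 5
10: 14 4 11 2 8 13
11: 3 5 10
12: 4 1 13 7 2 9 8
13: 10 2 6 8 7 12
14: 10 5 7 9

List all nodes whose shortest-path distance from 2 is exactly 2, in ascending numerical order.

Level 0: 2
Level 1: 4, 6, 8, 10, 12, 13
Level 2: 1, 5, 7, 9, 11, 14
Level 3: 3

1, 5, 7, 9, 11, 14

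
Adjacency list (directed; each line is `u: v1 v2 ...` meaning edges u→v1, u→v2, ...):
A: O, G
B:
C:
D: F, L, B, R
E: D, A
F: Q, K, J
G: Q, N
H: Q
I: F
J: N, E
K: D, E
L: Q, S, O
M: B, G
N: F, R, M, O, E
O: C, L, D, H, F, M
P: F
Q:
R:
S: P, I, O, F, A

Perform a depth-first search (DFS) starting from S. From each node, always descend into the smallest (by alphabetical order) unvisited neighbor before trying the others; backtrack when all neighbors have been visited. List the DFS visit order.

S -> A -> G -> N -> E -> D -> B -> F -> J -> K -> Q -> L -> O -> C -> H -> M -> R -> I -> P

Visit S
S → A
A → G
G → N
N → E
E → D
D → B
D → F
F → J
F → K
F → Q
D → L
L → O
O → C
O → H
O → M
D → R
S → I
S → P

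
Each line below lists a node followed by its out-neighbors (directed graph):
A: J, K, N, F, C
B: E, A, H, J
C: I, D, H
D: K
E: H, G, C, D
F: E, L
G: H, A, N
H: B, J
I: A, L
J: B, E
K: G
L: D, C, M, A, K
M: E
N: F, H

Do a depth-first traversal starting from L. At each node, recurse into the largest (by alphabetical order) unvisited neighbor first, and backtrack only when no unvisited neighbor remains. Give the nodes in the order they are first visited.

Visit L
L → M
M → E
E → H
H → J
J → B
B → A
A → N
N → F
A → K
K → G
A → C
C → I
C → D

L M E H J B A N F K G C I D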